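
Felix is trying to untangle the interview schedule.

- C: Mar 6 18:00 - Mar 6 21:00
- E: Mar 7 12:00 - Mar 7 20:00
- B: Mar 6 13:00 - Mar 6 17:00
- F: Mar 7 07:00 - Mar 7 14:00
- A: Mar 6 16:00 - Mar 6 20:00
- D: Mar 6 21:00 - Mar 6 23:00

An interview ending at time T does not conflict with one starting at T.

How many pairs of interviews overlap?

Sorted by start: B, A, C, D, F, E.
A starts before B ends → B and A overlap.
C starts after B ends; B is clear from here.
C starts before A ends → A and C overlap.
D starts after A ends; A is clear from here.
D starts exactly when C ends (back-to-back, no overlap); C is clear from here.
F starts after D ends; D is clear from here.
E starts before F ends → F and E overlap.
Overlapping pairs: A & B, A & C, E & F — 3 in total.

3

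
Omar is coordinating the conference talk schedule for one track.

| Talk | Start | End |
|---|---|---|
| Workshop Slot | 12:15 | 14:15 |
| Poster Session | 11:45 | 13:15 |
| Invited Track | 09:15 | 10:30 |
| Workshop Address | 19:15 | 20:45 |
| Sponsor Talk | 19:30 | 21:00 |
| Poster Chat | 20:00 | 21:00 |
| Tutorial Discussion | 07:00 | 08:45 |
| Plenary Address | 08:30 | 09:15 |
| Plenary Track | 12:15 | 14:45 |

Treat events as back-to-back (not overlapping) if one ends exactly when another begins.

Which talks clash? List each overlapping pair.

Sorted by start: Tutorial Discussion, Plenary Address, Invited Track, Poster Session, Plenary Track, Workshop Slot, Workshop Address, Sponsor Talk, Poster Chat.
Plenary Address starts before Tutorial Discussion ends → Tutorial Discussion and Plenary Address overlap.
Invited Track starts after Tutorial Discussion ends, so Tutorial Discussion has no further overlaps.
Invited Track starts exactly when Plenary Address ends (back-to-back, no overlap), so Plenary Address has no further overlaps.
Poster Session starts after Invited Track ends, so Invited Track has no further overlaps.
Plenary Track starts before Poster Session ends → Poster Session and Plenary Track overlap.
Workshop Slot starts before Poster Session ends → Poster Session and Workshop Slot overlap.
Workshop Address starts after Poster Session ends, so Poster Session has no further overlaps.
Workshop Slot starts before Plenary Track ends → Plenary Track and Workshop Slot overlap.
Workshop Address starts after Plenary Track ends, so Plenary Track has no further overlaps.
Workshop Address starts after Workshop Slot ends, so Workshop Slot has no further overlaps.
Sponsor Talk starts before Workshop Address ends → Workshop Address and Sponsor Talk overlap.
Poster Chat starts before Workshop Address ends → Workshop Address and Poster Chat overlap.
Poster Chat starts before Sponsor Talk ends → Sponsor Talk and Poster Chat overlap.

Plenary Address & Tutorial Discussion, Plenary Track & Poster Session, Plenary Track & Workshop Slot, Poster Chat & Sponsor Talk, Poster Chat & Workshop Address, Poster Session & Workshop Slot, Sponsor Talk & Workshop Address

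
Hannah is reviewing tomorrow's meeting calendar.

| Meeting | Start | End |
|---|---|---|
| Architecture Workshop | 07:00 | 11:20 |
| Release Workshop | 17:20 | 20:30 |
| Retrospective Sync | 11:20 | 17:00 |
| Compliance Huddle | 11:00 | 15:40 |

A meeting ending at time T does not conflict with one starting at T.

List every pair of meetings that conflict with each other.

Sorted by start: Architecture Workshop, Compliance Huddle, Retrospective Sync, Release Workshop.
Compliance Huddle starts before Architecture Workshop ends → Architecture Workshop and Compliance Huddle overlap.
Retrospective Sync starts exactly when Architecture Workshop ends (back-to-back, no overlap), so nothing later overlaps Architecture Workshop either.
Retrospective Sync starts before Compliance Huddle ends → Compliance Huddle and Retrospective Sync overlap.
Release Workshop starts after Compliance Huddle ends.
Release Workshop starts after Retrospective Sync ends.

Architecture Workshop & Compliance Huddle, Compliance Huddle & Retrospective Sync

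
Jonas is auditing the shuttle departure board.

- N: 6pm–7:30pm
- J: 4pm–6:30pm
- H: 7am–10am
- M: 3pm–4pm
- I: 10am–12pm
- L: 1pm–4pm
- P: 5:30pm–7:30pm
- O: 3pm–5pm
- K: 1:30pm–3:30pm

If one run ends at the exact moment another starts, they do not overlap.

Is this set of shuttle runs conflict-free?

Sorted by start: H, I, L, K, M, O, J, P, N.
I starts exactly when H ends (back-to-back, no overlap); H is clear from here.
L starts after I ends; I is clear from here.
K starts before L ends → L and K overlap.
That's a conflict, so the schedule is not conflict-free.

No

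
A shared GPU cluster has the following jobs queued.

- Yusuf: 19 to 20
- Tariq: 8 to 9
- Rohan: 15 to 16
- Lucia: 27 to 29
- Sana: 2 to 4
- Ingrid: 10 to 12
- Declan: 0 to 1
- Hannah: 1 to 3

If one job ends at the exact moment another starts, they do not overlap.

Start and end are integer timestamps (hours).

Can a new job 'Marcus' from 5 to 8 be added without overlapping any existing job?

Yes — the slot is free

Declan: ends 1 at or before Marcus starts 5 → clear.
Hannah: ends 3 at or before Marcus starts 5 → clear.
Sana: ends 4 at or before Marcus starts 5 → clear.
Tariq: starts 8 at or after Marcus ends 8 → clear.
Ingrid: starts 10 at or after Marcus ends 8 → clear.
Rohan: starts 15 at or after Marcus ends 8 → clear.
Yusuf: starts 19 at or after Marcus ends 8 → clear.
Lucia: starts 27 at or after Marcus ends 8 → clear.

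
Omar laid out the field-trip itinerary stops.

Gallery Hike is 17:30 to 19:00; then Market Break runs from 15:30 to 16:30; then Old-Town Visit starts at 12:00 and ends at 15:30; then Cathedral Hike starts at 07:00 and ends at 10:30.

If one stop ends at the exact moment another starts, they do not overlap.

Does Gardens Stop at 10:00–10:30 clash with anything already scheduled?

Yes — it overlaps Cathedral Hike

Cathedral Hike: starts 07:00 before Gardens Stop ends 10:30, and ends 10:30 after Gardens Stop starts 10:00 → overlap.
Old-Town Visit: starts 12:00 at or after Gardens Stop ends 10:30 → clear.
Market Break: starts 15:30 at or after Gardens Stop ends 10:30 → clear.
Gallery Hike: starts 17:30 at or after Gardens Stop ends 10:30 → clear.
Gardens Stop overlaps Cathedral Hike.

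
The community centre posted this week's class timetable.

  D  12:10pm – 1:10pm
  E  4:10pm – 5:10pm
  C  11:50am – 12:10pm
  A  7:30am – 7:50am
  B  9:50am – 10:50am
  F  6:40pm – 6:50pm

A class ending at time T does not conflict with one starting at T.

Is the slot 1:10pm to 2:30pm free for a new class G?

A: ends 7:50am at or before G starts 1:10pm → clear.
B: ends 10:50am at or before G starts 1:10pm → clear.
C: ends 12:10pm at or before G starts 1:10pm → clear.
D: ends 1:10pm at or before G starts 1:10pm → clear.
E: starts 4:10pm at or after G ends 2:30pm → clear.
F: starts 6:40pm at or after G ends 2:30pm → clear.

Yes — the slot is free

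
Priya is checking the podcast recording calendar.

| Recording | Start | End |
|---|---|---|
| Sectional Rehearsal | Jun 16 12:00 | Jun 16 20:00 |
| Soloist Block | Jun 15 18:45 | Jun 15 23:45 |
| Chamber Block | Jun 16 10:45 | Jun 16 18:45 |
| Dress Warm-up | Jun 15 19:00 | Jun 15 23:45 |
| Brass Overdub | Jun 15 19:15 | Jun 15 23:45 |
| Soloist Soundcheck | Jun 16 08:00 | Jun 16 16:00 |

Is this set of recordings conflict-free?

Sorted by start: Soloist Block, Dress Warm-up, Brass Overdub, Soloist Soundcheck, Chamber Block, Sectional Rehearsal.
Dress Warm-up starts before Soloist Block ends → Soloist Block and Dress Warm-up overlap.
That's a conflict, so the schedule is not conflict-free.

No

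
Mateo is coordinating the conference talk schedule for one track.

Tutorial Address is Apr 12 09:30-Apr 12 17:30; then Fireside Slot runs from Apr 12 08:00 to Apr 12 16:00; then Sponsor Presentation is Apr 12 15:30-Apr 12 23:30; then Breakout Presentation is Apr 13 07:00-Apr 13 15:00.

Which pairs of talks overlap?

Sorted by start: Fireside Slot, Tutorial Address, Sponsor Presentation, Breakout Presentation.
Tutorial Address starts before Fireside Slot ends → Fireside Slot and Tutorial Address overlap.
Sponsor Presentation starts before Fireside Slot ends → Fireside Slot and Sponsor Presentation overlap.
Breakout Presentation starts after Fireside Slot ends.
Sponsor Presentation starts before Tutorial Address ends → Tutorial Address and Sponsor Presentation overlap.
Breakout Presentation starts after Tutorial Address ends.
Breakout Presentation starts after Sponsor Presentation ends.

Fireside Slot & Sponsor Presentation, Fireside Slot & Tutorial Address, Sponsor Presentation & Tutorial Address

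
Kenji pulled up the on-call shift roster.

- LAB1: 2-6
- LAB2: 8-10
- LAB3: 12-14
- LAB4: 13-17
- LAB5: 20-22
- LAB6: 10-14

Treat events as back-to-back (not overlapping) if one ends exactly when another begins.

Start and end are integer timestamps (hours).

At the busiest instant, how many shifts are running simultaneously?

3

Sweep the timeline, counting +1 at each start and −1 at each end (ends before starts at a tie):
2 start LAB1 → 1
6 end LAB1 → 0
8 start LAB2 → 1
10 end LAB2 → 0
10 start LAB6 → 1
12 start LAB3 → 2
13 start LAB4 → 3
14 end LAB3 → 2
14 end LAB6 → 1
17 end LAB4 → 0
20 start LAB5 → 1
22 end LAB5 → 0
Peak is 3, at 13 (LAB3, LAB4, LAB6).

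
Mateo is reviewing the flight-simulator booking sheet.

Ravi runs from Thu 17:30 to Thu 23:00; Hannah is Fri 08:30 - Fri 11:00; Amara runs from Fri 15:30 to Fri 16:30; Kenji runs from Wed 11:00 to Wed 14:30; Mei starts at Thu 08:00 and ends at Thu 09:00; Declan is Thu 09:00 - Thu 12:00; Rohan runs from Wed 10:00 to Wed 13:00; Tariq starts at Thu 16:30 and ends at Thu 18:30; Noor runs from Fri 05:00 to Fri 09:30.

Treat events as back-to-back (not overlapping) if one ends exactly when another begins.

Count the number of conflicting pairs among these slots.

Check each pair: they overlap iff neither finishes before the other starts.
Sorted by start: Rohan, Kenji, Mei, Declan, Tariq, Ravi, Noor, Hannah, Amara.
Kenji starts before Rohan ends → Rohan and Kenji overlap.
Mei starts after Rohan ends, so nothing later overlaps Rohan either.
Mei starts after Kenji ends, so nothing later overlaps Kenji either.
Declan starts exactly when Mei ends (back-to-back, no overlap), so nothing later overlaps Mei either.
Tariq starts after Declan ends, so nothing later overlaps Declan either.
Ravi starts before Tariq ends → Tariq and Ravi overlap.
Noor starts after Tariq ends, so nothing later overlaps Tariq either.
Noor starts after Ravi ends, so nothing later overlaps Ravi either.
Hannah starts before Noor ends → Noor and Hannah overlap.
Amara starts after Noor ends.
Amara starts after Hannah ends.
Overlapping pairs: Hannah & Noor, Kenji & Rohan, Ravi & Tariq — 3 in total.

3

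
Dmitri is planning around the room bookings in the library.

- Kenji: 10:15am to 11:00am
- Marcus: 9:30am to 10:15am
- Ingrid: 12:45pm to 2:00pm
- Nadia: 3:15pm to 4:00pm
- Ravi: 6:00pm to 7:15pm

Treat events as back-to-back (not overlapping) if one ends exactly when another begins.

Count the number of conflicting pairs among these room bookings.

0

Sorted by start: Marcus, Kenji, Ingrid, Nadia, Ravi.
Kenji starts exactly when Marcus ends (back-to-back, no overlap); Marcus is clear from here.
Ingrid starts after Kenji ends; Kenji is clear from here.
Nadia starts after Ingrid ends; Ingrid is clear from here.
Ravi starts after Nadia ends.
No pair overlaps.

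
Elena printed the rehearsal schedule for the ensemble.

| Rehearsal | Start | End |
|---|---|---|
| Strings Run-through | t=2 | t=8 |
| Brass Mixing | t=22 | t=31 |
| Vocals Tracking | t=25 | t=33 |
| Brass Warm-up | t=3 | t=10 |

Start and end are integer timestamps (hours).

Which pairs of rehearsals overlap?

Brass Mixing & Vocals Tracking, Brass Warm-up & Strings Run-through

Two intervals overlap when each starts before the other ends.
Sorted by start: Strings Run-through, Brass Warm-up, Brass Mixing, Vocals Tracking.
Brass Warm-up starts before Strings Run-through ends → Strings Run-through and Brass Warm-up overlap.
Brass Mixing starts after Strings Run-through ends, so Strings Run-through has no further overlaps.
Brass Mixing starts after Brass Warm-up ends, so Brass Warm-up has no further overlaps.
Vocals Tracking starts before Brass Mixing ends → Brass Mixing and Vocals Tracking overlap.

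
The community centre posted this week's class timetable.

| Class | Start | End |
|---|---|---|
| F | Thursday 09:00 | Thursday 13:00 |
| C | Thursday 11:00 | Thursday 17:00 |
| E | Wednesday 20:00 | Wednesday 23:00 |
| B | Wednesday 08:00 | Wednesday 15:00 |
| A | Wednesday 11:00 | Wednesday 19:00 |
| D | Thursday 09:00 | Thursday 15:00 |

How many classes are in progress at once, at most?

Sort all start/end points and keep a running count:
Wednesday 08:00 start B → 1
Wednesday 11:00 start A → 2
Wednesday 15:00 end B → 1
Wednesday 19:00 end A → 0
Wednesday 20:00 start E → 1
Wednesday 23:00 end E → 0
Thursday 09:00 start D → 1
Thursday 09:00 start F → 2
Thursday 11:00 start C → 3
Thursday 13:00 end F → 2
Thursday 15:00 end D → 1
Thursday 17:00 end C → 0
Peak is 3, at Thursday 11:00 (C, D, F).

3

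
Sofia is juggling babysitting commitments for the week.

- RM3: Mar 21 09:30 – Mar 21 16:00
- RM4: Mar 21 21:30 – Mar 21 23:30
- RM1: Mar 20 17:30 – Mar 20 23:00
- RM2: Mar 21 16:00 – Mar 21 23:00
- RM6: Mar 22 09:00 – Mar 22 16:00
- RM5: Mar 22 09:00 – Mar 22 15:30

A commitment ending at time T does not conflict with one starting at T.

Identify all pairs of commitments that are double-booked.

RM2 & RM4, RM5 & RM6

Sorted by start: RM1, RM3, RM2, RM4, RM5, RM6.
RM3 starts after RM1 ends, so nothing later overlaps RM1 either.
RM2 starts exactly when RM3 ends (back-to-back, no overlap), so nothing later overlaps RM3 either.
RM4 starts before RM2 ends → RM2 and RM4 overlap.
RM5 starts after RM2 ends, so nothing later overlaps RM2 either.
RM5 starts after RM4 ends, so nothing later overlaps RM4 either.
RM6 starts before RM5 ends → RM5 and RM6 overlap.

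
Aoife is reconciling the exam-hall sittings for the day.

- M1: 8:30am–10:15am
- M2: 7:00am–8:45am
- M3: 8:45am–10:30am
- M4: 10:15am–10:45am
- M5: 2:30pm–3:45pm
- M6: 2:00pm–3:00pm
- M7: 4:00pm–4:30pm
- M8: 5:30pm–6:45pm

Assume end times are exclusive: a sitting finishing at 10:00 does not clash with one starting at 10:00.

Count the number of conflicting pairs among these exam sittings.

4

Two intervals overlap when each starts before the other ends.
Sorted by start: M2, M1, M3, M4, M6, M5, M7, M8.
M1 starts before M2 ends → M2 and M1 overlap.
M3 starts exactly when M2 ends (back-to-back, no overlap); M2 is clear from here.
M3 starts before M1 ends → M1 and M3 overlap.
M4 starts exactly when M1 ends (back-to-back, no overlap); M1 is clear from here.
M4 starts before M3 ends → M3 and M4 overlap.
M6 starts after M3 ends; M3 is clear from here.
M6 starts after M4 ends; M4 is clear from here.
M5 starts before M6 ends → M6 and M5 overlap.
M7 starts after M6 ends; M6 is clear from here.
M7 starts after M5 ends; M5 is clear from here.
M8 starts after M7 ends.
Overlapping pairs: M1 & M2, M1 & M3, M3 & M4, M5 & M6 — 4 in total.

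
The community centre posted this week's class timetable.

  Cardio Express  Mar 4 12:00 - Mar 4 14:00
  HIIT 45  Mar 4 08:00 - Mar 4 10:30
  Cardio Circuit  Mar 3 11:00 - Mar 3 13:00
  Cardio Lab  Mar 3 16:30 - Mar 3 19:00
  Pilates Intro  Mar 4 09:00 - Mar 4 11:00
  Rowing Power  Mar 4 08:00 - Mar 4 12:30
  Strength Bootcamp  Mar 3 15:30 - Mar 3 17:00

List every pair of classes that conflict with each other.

Cardio Express & Rowing Power, Cardio Lab & Strength Bootcamp, HIIT 45 & Pilates Intro, HIIT 45 & Rowing Power, Pilates Intro & Rowing Power

Two intervals overlap when each starts before the other ends.
Sorted by start: Cardio Circuit, Strength Bootcamp, Cardio Lab, Rowing Power, HIIT 45, Pilates Intro, Cardio Express.
Strength Bootcamp starts after Cardio Circuit ends, so nothing later overlaps Cardio Circuit either.
Cardio Lab starts before Strength Bootcamp ends → Strength Bootcamp and Cardio Lab overlap.
Rowing Power starts after Strength Bootcamp ends, so nothing later overlaps Strength Bootcamp either.
Rowing Power starts after Cardio Lab ends, so nothing later overlaps Cardio Lab either.
HIIT 45 starts before Rowing Power ends → Rowing Power and HIIT 45 overlap.
Pilates Intro starts before Rowing Power ends → Rowing Power and Pilates Intro overlap.
Cardio Express starts before Rowing Power ends → Rowing Power and Cardio Express overlap.
Pilates Intro starts before HIIT 45 ends → HIIT 45 and Pilates Intro overlap.
Cardio Express starts after HIIT 45 ends.
Cardio Express starts after Pilates Intro ends.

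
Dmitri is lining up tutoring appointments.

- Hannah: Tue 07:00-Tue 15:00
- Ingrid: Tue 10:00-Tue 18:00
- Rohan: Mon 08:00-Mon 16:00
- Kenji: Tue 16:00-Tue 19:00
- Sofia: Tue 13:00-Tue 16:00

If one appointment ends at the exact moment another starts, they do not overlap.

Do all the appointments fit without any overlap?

Sorted by start: Rohan, Hannah, Ingrid, Sofia, Kenji.
Hannah starts after Rohan ends; Rohan is clear from here.
Ingrid starts before Hannah ends → Hannah and Ingrid overlap.
That's a conflict, so the schedule is not conflict-free.

No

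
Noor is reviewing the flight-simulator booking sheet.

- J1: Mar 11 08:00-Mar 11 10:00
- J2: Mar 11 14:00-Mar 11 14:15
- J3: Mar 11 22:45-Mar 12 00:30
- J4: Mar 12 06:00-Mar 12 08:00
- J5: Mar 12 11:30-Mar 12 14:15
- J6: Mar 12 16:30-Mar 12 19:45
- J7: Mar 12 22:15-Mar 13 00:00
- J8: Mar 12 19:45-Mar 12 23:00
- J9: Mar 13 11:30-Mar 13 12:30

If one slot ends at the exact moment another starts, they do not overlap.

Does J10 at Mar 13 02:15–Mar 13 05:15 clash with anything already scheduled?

No — it doesn't clash with anything

J1: ends Mar 11 10:00 at or before J10 starts Mar 13 02:15 → clear.
J2: ends Mar 11 14:15 at or before J10 starts Mar 13 02:15 → clear.
J3: ends Mar 12 00:30 at or before J10 starts Mar 13 02:15 → clear.
J4: ends Mar 12 08:00 at or before J10 starts Mar 13 02:15 → clear.
J5: ends Mar 12 14:15 at or before J10 starts Mar 13 02:15 → clear.
J6: ends Mar 12 19:45 at or before J10 starts Mar 13 02:15 → clear.
J8: ends Mar 12 23:00 at or before J10 starts Mar 13 02:15 → clear.
J7: ends Mar 13 00:00 at or before J10 starts Mar 13 02:15 → clear.
J9: starts Mar 13 11:30 at or after J10 ends Mar 13 05:15 → clear.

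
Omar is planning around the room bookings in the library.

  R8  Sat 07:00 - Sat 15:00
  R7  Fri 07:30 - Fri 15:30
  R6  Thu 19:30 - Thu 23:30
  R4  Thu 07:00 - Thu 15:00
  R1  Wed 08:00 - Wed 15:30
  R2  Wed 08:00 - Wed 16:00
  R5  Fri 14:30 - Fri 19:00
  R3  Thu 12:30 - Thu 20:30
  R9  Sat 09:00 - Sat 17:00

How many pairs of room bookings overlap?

Sorted by start: R1, R2, R4, R3, R6, R7, R5, R8, R9.
R2 starts before R1 ends → R1 and R2 overlap.
R4 starts after R1 ends, so R1 has no further overlaps.
R4 starts after R2 ends, so R2 has no further overlaps.
R3 starts before R4 ends → R4 and R3 overlap.
R6 starts after R4 ends, so R4 has no further overlaps.
R6 starts before R3 ends → R3 and R6 overlap.
R7 starts after R3 ends, so R3 has no further overlaps.
R7 starts after R6 ends, so R6 has no further overlaps.
R5 starts before R7 ends → R7 and R5 overlap.
R8 starts after R7 ends, so R7 has no further overlaps.
R8 starts after R5 ends, so R5 has no further overlaps.
R9 starts before R8 ends → R8 and R9 overlap.
Overlapping pairs: R1 & R2, R3 & R4, R3 & R6, R5 & R7, R8 & R9 — 5 in total.

5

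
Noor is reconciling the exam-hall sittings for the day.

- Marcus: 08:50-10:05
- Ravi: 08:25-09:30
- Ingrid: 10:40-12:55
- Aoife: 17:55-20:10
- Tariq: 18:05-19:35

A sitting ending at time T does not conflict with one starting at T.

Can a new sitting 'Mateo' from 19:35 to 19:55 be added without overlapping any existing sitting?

Ravi: ends 09:30 at or before Mateo starts 19:35 → clear.
Marcus: ends 10:05 at or before Mateo starts 19:35 → clear.
Ingrid: ends 12:55 at or before Mateo starts 19:35 → clear.
Aoife: starts 17:55 before Mateo ends 19:55, and ends 20:10 after Mateo starts 19:35 → overlap.
Tariq: ends 19:35 at or before Mateo starts 19:35 → clear.
Mateo overlaps Aoife.

No — it overlaps Aoife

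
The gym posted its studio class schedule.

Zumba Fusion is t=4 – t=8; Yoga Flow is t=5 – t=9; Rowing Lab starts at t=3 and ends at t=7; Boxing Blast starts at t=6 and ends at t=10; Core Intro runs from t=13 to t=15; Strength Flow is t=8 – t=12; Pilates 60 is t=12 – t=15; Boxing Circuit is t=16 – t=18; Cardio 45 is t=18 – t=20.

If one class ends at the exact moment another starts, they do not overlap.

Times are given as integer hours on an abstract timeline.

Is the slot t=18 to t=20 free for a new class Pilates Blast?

Rowing Lab: ends t=7 at or before Pilates Blast starts t=18 → clear.
Zumba Fusion: ends t=8 at or before Pilates Blast starts t=18 → clear.
Yoga Flow: ends t=9 at or before Pilates Blast starts t=18 → clear.
Boxing Blast: ends t=10 at or before Pilates Blast starts t=18 → clear.
Strength Flow: ends t=12 at or before Pilates Blast starts t=18 → clear.
Pilates 60: ends t=15 at or before Pilates Blast starts t=18 → clear.
Core Intro: ends t=15 at or before Pilates Blast starts t=18 → clear.
Boxing Circuit: ends t=18 at or before Pilates Blast starts t=18 → clear.
Cardio 45: starts t=18 before Pilates Blast ends t=20, and ends t=20 after Pilates Blast starts t=18 → overlap.
Pilates Blast overlaps Cardio 45.

No — it overlaps Cardio 45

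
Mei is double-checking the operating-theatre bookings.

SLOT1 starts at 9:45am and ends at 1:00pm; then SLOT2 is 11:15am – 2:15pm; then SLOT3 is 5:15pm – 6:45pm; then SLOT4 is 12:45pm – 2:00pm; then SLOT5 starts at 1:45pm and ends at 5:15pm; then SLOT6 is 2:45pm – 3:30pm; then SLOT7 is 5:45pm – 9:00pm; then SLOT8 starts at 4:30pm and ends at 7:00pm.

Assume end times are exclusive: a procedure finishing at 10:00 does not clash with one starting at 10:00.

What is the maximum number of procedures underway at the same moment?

Sort all start/end points and keep a running count:
9:45am start SLOT1 → 1
11:15am start SLOT2 → 2
12:45pm start SLOT4 → 3
1:00pm end SLOT1 → 2
1:45pm start SLOT5 → 3
2:00pm end SLOT4 → 2
2:15pm end SLOT2 → 1
2:45pm start SLOT6 → 2
3:30pm end SLOT6 → 1
4:30pm start SLOT8 → 2
5:15pm end SLOT5 → 1
5:15pm start SLOT3 → 2
5:45pm start SLOT7 → 3
6:45pm end SLOT3 → 2
7:00pm end SLOT8 → 1
9:00pm end SLOT7 → 0
Peak is 3, at 12:45pm (SLOT1, SLOT2, SLOT4).

3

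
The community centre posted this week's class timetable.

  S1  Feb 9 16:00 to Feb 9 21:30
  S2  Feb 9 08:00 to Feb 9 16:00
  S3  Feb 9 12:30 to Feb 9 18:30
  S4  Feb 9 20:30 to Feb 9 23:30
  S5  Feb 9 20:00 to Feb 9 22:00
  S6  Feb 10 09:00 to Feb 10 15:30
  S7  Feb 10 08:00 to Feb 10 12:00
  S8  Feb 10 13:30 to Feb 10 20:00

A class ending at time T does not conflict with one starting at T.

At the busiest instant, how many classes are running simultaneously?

Sweep the timeline, counting +1 at each start and −1 at each end (ends before starts at a tie):
Feb 9 08:00 start S2 → 1
Feb 9 12:30 start S3 → 2
Feb 9 16:00 end S2 → 1
Feb 9 16:00 start S1 → 2
Feb 9 18:30 end S3 → 1
Feb 9 20:00 start S5 → 2
Feb 9 20:30 start S4 → 3
Feb 9 21:30 end S1 → 2
Feb 9 22:00 end S5 → 1
Feb 9 23:30 end S4 → 0
Feb 10 08:00 start S7 → 1
Feb 10 09:00 start S6 → 2
Feb 10 12:00 end S7 → 1
Feb 10 13:30 start S8 → 2
Feb 10 15:30 end S6 → 1
Feb 10 20:00 end S8 → 0
Peak is 3, at Feb 9 20:30 (S1, S4, S5).

3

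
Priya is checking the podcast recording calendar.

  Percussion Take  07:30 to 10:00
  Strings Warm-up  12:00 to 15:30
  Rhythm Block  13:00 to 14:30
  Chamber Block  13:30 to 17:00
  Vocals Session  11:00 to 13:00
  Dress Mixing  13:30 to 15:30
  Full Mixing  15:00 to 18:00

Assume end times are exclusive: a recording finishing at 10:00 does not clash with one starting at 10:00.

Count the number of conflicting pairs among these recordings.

10

Sorted by start: Percussion Take, Vocals Session, Strings Warm-up, Rhythm Block, Chamber Block, Dress Mixing, Full Mixing.
Vocals Session starts after Percussion Take ends, so Percussion Take has no further overlaps.
Strings Warm-up starts before Vocals Session ends → Vocals Session and Strings Warm-up overlap.
Rhythm Block starts exactly when Vocals Session ends (back-to-back, no overlap), so Vocals Session has no further overlaps.
Rhythm Block starts before Strings Warm-up ends → Strings Warm-up and Rhythm Block overlap.
Chamber Block starts before Strings Warm-up ends → Strings Warm-up and Chamber Block overlap.
Dress Mixing starts before Strings Warm-up ends → Strings Warm-up and Dress Mixing overlap.
Full Mixing starts before Strings Warm-up ends → Strings Warm-up and Full Mixing overlap.
Chamber Block starts before Rhythm Block ends → Rhythm Block and Chamber Block overlap.
Dress Mixing starts before Rhythm Block ends → Rhythm Block and Dress Mixing overlap.
Full Mixing starts after Rhythm Block ends.
Dress Mixing starts before Chamber Block ends → Chamber Block and Dress Mixing overlap.
Full Mixing starts before Chamber Block ends → Chamber Block and Full Mixing overlap.
Full Mixing starts before Dress Mixing ends → Dress Mixing and Full Mixing overlap.
Overlapping pairs: Chamber Block & Dress Mixing, Chamber Block & Full Mixing, Chamber Block & Rhythm Block, Chamber Block & Strings Warm-up, Dress Mixing & Full Mixing, Dress Mixing & Rhythm Block, Dress Mixing & Strings Warm-up, Full Mixing & Strings Warm-up, Rhythm Block & Strings Warm-up, Strings Warm-up & Vocals Session — 10 in total.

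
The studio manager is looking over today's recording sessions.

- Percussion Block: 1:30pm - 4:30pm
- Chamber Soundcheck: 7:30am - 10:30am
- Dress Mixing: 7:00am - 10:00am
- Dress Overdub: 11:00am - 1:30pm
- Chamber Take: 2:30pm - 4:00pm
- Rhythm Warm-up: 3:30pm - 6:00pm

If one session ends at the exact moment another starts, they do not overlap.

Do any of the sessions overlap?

Sorted by start: Dress Mixing, Chamber Soundcheck, Dress Overdub, Percussion Block, Chamber Take, Rhythm Warm-up.
Chamber Soundcheck starts before Dress Mixing ends → Dress Mixing and Chamber Soundcheck overlap.
That's a conflict, so the schedule is not conflict-free.

Yes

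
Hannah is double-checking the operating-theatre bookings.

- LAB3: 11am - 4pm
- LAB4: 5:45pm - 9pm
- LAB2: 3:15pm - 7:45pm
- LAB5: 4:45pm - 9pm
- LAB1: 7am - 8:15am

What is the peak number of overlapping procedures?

3

Sweep the timeline, counting +1 at each start and −1 at each end (ends before starts at a tie):
7am start LAB1 → 1
8:15am end LAB1 → 0
11am start LAB3 → 1
3:15pm start LAB2 → 2
4pm end LAB3 → 1
4:45pm start LAB5 → 2
5:45pm start LAB4 → 3
7:45pm end LAB2 → 2
9pm end LAB4 → 1
9pm end LAB5 → 0
Peak is 3, at 5:45pm (LAB2, LAB4, LAB5).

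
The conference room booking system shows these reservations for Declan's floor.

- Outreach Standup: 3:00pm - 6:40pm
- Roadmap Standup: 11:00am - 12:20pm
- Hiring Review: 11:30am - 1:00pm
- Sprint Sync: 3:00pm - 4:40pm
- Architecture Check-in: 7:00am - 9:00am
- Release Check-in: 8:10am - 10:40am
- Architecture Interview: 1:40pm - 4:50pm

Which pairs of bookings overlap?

Sorted by start: Architecture Check-in, Release Check-in, Roadmap Standup, Hiring Review, Architecture Interview, Sprint Sync, Outreach Standup.
Release Check-in starts before Architecture Check-in ends → Architecture Check-in and Release Check-in overlap.
Roadmap Standup starts after Architecture Check-in ends, so nothing later overlaps Architecture Check-in either.
Roadmap Standup starts after Release Check-in ends, so nothing later overlaps Release Check-in either.
Hiring Review starts before Roadmap Standup ends → Roadmap Standup and Hiring Review overlap.
Architecture Interview starts after Roadmap Standup ends, so nothing later overlaps Roadmap Standup either.
Architecture Interview starts after Hiring Review ends, so nothing later overlaps Hiring Review either.
Sprint Sync starts before Architecture Interview ends → Architecture Interview and Sprint Sync overlap.
Outreach Standup starts before Architecture Interview ends → Architecture Interview and Outreach Standup overlap.
Outreach Standup starts before Sprint Sync ends → Sprint Sync and Outreach Standup overlap.

Architecture Check-in & Release Check-in, Architecture Interview & Outreach Standup, Architecture Interview & Sprint Sync, Hiring Review & Roadmap Standup, Outreach Standup & Sprint Sync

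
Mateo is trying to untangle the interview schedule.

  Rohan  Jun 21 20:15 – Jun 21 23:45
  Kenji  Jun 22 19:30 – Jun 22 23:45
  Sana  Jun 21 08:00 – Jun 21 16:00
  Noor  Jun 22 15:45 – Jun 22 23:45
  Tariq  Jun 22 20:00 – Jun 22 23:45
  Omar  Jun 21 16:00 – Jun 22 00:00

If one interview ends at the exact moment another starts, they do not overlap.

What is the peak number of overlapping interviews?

Sort all start/end points and keep a running count:
Jun 21 08:00 start Sana → 1
Jun 21 16:00 end Sana → 0
Jun 21 16:00 start Omar → 1
Jun 21 20:15 start Rohan → 2
Jun 21 23:45 end Rohan → 1
Jun 22 00:00 end Omar → 0
Jun 22 15:45 start Noor → 1
Jun 22 19:30 start Kenji → 2
Jun 22 20:00 start Tariq → 3
Jun 22 23:45 end Kenji → 2
Jun 22 23:45 end Noor → 1
Jun 22 23:45 end Tariq → 0
Peak is 3, at Jun 22 20:00 (Kenji, Noor, Tariq).

3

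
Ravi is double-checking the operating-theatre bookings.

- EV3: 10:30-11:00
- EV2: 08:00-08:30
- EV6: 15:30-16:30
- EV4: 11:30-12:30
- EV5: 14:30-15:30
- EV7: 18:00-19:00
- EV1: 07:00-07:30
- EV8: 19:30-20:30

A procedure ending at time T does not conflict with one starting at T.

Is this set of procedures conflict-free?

Sorted by start: EV1, EV2, EV3, EV4, EV5, EV6, EV7, EV8.
EV2 starts after EV1 ends; EV1 is clear from here.
EV3 starts after EV2 ends; EV2 is clear from here.
EV4 starts after EV3 ends; EV3 is clear from here.
EV5 starts after EV4 ends; EV4 is clear from here.
EV6 starts exactly when EV5 ends (back-to-back, no overlap); EV5 is clear from here.
EV7 starts after EV6 ends; EV6 is clear from here.
EV8 starts after EV7 ends.
Every pair is clear; the schedule has no overlaps.

Yes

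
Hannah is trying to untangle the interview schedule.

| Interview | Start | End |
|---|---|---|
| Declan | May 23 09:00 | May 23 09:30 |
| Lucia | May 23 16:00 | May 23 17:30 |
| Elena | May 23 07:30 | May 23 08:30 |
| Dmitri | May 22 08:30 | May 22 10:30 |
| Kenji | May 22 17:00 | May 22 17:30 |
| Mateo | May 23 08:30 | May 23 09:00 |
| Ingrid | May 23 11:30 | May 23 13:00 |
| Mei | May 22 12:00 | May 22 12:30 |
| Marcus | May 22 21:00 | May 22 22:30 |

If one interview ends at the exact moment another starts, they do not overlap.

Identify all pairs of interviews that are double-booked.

Sorted by start: Dmitri, Mei, Kenji, Marcus, Elena, Mateo, Declan, Ingrid, Lucia.
Mei starts after Dmitri ends, so nothing later overlaps Dmitri either.
Kenji starts after Mei ends, so nothing later overlaps Mei either.
Marcus starts after Kenji ends, so nothing later overlaps Kenji either.
Elena starts after Marcus ends, so nothing later overlaps Marcus either.
Mateo starts exactly when Elena ends (back-to-back, no overlap), so nothing later overlaps Elena either.
Declan starts exactly when Mateo ends (back-to-back, no overlap), so nothing later overlaps Mateo either.
Ingrid starts after Declan ends, so nothing later overlaps Declan either.
Lucia starts after Ingrid ends.

none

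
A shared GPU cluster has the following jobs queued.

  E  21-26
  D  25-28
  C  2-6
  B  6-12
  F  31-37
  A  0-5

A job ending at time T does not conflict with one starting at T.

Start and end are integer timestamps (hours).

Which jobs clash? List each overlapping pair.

A & C, D & E

Sorted by start: A, C, B, E, D, F.
C starts before A ends → A and C overlap.
B starts after A ends — done with A.
B starts exactly when C ends (back-to-back, no overlap) — done with C.
E starts after B ends — done with B.
D starts before E ends → E and D overlap.
F starts after E ends.
F starts after D ends.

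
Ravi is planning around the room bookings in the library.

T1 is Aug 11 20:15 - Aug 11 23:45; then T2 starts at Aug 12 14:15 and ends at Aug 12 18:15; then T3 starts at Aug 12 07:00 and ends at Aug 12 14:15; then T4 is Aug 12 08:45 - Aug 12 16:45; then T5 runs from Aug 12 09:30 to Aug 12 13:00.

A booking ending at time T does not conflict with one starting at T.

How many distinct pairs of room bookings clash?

Sorted by start: T1, T3, T4, T5, T2.
T3 starts after T1 ends — done with T1.
T4 starts before T3 ends → T3 and T4 overlap.
T5 starts before T3 ends → T3 and T5 overlap.
T2 starts exactly when T3 ends (back-to-back, no overlap).
T5 starts before T4 ends → T4 and T5 overlap.
T2 starts before T4 ends → T4 and T2 overlap.
T2 starts after T5 ends.
Overlapping pairs: T2 & T4, T3 & T4, T3 & T5, T4 & T5 — 4 in total.

4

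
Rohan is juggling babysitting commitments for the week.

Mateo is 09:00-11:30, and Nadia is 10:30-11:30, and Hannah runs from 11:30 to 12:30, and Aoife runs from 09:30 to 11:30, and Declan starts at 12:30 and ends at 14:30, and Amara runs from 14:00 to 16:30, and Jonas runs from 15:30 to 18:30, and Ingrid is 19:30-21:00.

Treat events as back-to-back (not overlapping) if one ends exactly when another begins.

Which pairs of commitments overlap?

Amara & Declan, Amara & Jonas, Aoife & Mateo, Aoife & Nadia, Mateo & Nadia

Two intervals overlap when each starts before the other ends.
Sorted by start: Mateo, Aoife, Nadia, Hannah, Declan, Amara, Jonas, Ingrid.
Aoife starts before Mateo ends → Mateo and Aoife overlap.
Nadia starts before Mateo ends → Mateo and Nadia overlap.
Hannah starts exactly when Mateo ends (back-to-back, no overlap), so nothing later overlaps Mateo either.
Nadia starts before Aoife ends → Aoife and Nadia overlap.
Hannah starts exactly when Aoife ends (back-to-back, no overlap), so nothing later overlaps Aoife either.
Hannah starts exactly when Nadia ends (back-to-back, no overlap), so nothing later overlaps Nadia either.
Declan starts exactly when Hannah ends (back-to-back, no overlap), so nothing later overlaps Hannah either.
Amara starts before Declan ends → Declan and Amara overlap.
Jonas starts after Declan ends, so nothing later overlaps Declan either.
Jonas starts before Amara ends → Amara and Jonas overlap.
Ingrid starts after Amara ends.
Ingrid starts after Jonas ends.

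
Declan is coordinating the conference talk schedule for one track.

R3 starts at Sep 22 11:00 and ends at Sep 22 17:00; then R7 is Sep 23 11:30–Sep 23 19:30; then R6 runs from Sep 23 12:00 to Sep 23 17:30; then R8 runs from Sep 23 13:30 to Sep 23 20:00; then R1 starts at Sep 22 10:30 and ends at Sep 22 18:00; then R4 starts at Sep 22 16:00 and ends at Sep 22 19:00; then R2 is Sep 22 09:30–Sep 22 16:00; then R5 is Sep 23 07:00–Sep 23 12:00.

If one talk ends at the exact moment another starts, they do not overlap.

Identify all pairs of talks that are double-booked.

Sorted by start: R2, R1, R3, R4, R5, R7, R6, R8.
R1 starts before R2 ends → R2 and R1 overlap.
R3 starts before R2 ends → R2 and R3 overlap.
R4 starts exactly when R2 ends (back-to-back, no overlap) — done with R2.
R3 starts before R1 ends → R1 and R3 overlap.
R4 starts before R1 ends → R1 and R4 overlap.
R5 starts after R1 ends — done with R1.
R4 starts before R3 ends → R3 and R4 overlap.
R5 starts after R3 ends — done with R3.
R5 starts after R4 ends — done with R4.
R7 starts before R5 ends → R5 and R7 overlap.
R6 starts exactly when R5 ends (back-to-back, no overlap) — done with R5.
R6 starts before R7 ends → R7 and R6 overlap.
R8 starts before R7 ends → R7 and R8 overlap.
R8 starts before R6 ends → R6 and R8 overlap.

R1 & R2, R1 & R3, R1 & R4, R2 & R3, R3 & R4, R5 & R7, R6 & R7, R6 & R8, R7 & R8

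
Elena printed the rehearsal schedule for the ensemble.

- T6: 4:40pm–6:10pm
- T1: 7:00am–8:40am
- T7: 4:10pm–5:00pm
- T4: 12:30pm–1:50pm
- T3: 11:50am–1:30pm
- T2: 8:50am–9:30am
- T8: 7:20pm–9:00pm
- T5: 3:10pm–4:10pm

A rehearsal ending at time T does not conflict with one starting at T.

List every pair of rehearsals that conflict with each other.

Sorted by start: T1, T2, T3, T4, T5, T7, T6, T8.
T2 starts after T1 ends; T1 is clear from here.
T3 starts after T2 ends; T2 is clear from here.
T4 starts before T3 ends → T3 and T4 overlap.
T5 starts after T3 ends; T3 is clear from here.
T5 starts after T4 ends; T4 is clear from here.
T7 starts exactly when T5 ends (back-to-back, no overlap); T5 is clear from here.
T6 starts before T7 ends → T7 and T6 overlap.
T8 starts after T7 ends.
T8 starts after T6 ends.

T3 & T4, T6 & T7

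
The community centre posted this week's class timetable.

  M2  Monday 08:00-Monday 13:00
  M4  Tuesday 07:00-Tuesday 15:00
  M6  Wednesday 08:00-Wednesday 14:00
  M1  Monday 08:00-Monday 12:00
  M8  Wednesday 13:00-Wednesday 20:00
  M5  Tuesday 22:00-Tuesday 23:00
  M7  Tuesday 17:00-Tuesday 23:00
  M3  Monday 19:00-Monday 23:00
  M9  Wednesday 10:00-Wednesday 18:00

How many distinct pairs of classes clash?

Check each pair: they overlap iff neither finishes before the other starts.
Sorted by start: M1, M2, M3, M4, M7, M5, M6, M9, M8.
M2 starts before M1 ends → M1 and M2 overlap.
M3 starts after M1 ends — done with M1.
M3 starts after M2 ends — done with M2.
M4 starts after M3 ends — done with M3.
M7 starts after M4 ends — done with M4.
M5 starts before M7 ends → M7 and M5 overlap.
M6 starts after M7 ends — done with M7.
M6 starts after M5 ends — done with M5.
M9 starts before M6 ends → M6 and M9 overlap.
M8 starts before M6 ends → M6 and M8 overlap.
M8 starts before M9 ends → M9 and M8 overlap.
Overlapping pairs: M1 & M2, M5 & M7, M6 & M8, M6 & M9, M8 & M9 — 5 in total.

5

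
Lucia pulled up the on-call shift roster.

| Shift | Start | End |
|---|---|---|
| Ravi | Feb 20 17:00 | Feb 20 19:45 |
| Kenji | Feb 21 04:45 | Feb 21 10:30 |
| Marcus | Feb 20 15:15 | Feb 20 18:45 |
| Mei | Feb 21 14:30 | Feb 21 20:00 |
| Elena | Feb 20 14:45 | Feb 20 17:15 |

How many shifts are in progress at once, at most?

Walk through starts and ends in time order (an end at T is processed before a start at T):
Feb 20 14:45 start Elena → 1
Feb 20 15:15 start Marcus → 2
Feb 20 17:00 start Ravi → 3
Feb 20 17:15 end Elena → 2
Feb 20 18:45 end Marcus → 1
Feb 20 19:45 end Ravi → 0
Feb 21 04:45 start Kenji → 1
Feb 21 10:30 end Kenji → 0
Feb 21 14:30 start Mei → 1
Feb 21 20:00 end Mei → 0
Peak is 3, at Feb 20 17:00 (Elena, Marcus, Ravi).

3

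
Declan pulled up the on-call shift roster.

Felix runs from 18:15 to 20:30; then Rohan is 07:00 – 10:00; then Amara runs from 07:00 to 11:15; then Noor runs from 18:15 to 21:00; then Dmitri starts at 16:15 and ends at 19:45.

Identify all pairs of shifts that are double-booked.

Amara & Rohan, Dmitri & Felix, Dmitri & Noor, Felix & Noor

Sorted by start: Amara, Rohan, Dmitri, Noor, Felix.
Rohan starts before Amara ends → Amara and Rohan overlap.
Dmitri starts after Amara ends; Amara is clear from here.
Dmitri starts after Rohan ends; Rohan is clear from here.
Noor starts before Dmitri ends → Dmitri and Noor overlap.
Felix starts before Dmitri ends → Dmitri and Felix overlap.
Felix starts before Noor ends → Noor and Felix overlap.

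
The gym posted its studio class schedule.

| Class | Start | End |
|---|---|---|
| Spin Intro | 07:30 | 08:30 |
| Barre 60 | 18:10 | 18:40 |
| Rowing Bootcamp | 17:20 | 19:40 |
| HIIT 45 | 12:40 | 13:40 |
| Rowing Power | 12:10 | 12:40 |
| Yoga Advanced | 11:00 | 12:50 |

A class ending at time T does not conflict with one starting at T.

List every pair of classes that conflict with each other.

Check each pair: they overlap iff neither finishes before the other starts.
Sorted by start: Spin Intro, Yoga Advanced, Rowing Power, HIIT 45, Rowing Bootcamp, Barre 60.
Yoga Advanced starts after Spin Intro ends; Spin Intro is clear from here.
Rowing Power starts before Yoga Advanced ends → Yoga Advanced and Rowing Power overlap.
HIIT 45 starts before Yoga Advanced ends → Yoga Advanced and HIIT 45 overlap.
Rowing Bootcamp starts after Yoga Advanced ends; Yoga Advanced is clear from here.
HIIT 45 starts exactly when Rowing Power ends (back-to-back, no overlap); Rowing Power is clear from here.
Rowing Bootcamp starts after HIIT 45 ends; HIIT 45 is clear from here.
Barre 60 starts before Rowing Bootcamp ends → Rowing Bootcamp and Barre 60 overlap.

Barre 60 & Rowing Bootcamp, HIIT 45 & Yoga Advanced, Rowing Power & Yoga Advanced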